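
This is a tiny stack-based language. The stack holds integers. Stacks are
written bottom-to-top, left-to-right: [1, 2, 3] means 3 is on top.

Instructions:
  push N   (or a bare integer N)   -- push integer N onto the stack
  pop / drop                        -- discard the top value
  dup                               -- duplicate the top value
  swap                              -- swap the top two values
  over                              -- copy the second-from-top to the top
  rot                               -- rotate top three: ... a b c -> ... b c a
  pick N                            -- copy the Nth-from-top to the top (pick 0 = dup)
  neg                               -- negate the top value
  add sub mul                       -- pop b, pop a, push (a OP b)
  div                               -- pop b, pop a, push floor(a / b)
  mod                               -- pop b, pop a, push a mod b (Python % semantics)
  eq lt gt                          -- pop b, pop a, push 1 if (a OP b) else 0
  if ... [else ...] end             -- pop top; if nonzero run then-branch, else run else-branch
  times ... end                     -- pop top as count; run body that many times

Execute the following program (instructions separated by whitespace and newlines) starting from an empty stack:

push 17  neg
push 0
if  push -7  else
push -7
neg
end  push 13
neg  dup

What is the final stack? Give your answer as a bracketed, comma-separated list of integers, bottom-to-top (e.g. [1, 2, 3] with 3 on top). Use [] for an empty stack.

Answer: [-17, 7, -13, -13]

Derivation:
After 'push 17': [17]
After 'neg': [-17]
After 'push 0': [-17, 0]
After 'if': [-17]
After 'push -7': [-17, -7]
After 'neg': [-17, 7]
After 'push 13': [-17, 7, 13]
After 'neg': [-17, 7, -13]
After 'dup': [-17, 7, -13, -13]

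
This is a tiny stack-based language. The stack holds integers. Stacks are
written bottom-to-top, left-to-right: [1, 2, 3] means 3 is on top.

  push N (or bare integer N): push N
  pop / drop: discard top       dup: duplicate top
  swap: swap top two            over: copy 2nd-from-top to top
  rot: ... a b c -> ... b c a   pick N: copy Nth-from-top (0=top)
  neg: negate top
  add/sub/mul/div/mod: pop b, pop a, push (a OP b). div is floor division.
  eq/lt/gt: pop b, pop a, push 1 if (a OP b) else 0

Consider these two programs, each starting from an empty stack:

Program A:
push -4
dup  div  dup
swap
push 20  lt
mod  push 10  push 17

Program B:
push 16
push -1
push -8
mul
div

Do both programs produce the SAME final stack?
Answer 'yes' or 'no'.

Program A trace:
  After 'push -4': [-4]
  After 'dup': [-4, -4]
  After 'div': [1]
  After 'dup': [1, 1]
  After 'swap': [1, 1]
  After 'push 20': [1, 1, 20]
  After 'lt': [1, 1]
  After 'mod': [0]
  After 'push 10': [0, 10]
  After 'push 17': [0, 10, 17]
Program A final stack: [0, 10, 17]

Program B trace:
  After 'push 16': [16]
  After 'push -1': [16, -1]
  After 'push -8': [16, -1, -8]
  After 'mul': [16, 8]
  After 'div': [2]
Program B final stack: [2]
Same: no

Answer: no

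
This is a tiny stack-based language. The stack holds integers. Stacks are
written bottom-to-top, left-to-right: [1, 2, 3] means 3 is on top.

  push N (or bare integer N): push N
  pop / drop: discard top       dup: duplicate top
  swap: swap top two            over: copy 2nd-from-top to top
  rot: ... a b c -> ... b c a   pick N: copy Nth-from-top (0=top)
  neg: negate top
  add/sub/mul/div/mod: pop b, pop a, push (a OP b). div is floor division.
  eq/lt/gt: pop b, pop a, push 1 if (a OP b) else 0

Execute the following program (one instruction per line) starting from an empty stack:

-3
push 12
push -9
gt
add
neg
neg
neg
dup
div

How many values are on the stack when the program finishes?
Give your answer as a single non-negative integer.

Answer: 1

Derivation:
After 'push -3': stack = [-3] (depth 1)
After 'push 12': stack = [-3, 12] (depth 2)
After 'push -9': stack = [-3, 12, -9] (depth 3)
After 'gt': stack = [-3, 1] (depth 2)
After 'add': stack = [-2] (depth 1)
After 'neg': stack = [2] (depth 1)
After 'neg': stack = [-2] (depth 1)
After 'neg': stack = [2] (depth 1)
After 'dup': stack = [2, 2] (depth 2)
After 'div': stack = [1] (depth 1)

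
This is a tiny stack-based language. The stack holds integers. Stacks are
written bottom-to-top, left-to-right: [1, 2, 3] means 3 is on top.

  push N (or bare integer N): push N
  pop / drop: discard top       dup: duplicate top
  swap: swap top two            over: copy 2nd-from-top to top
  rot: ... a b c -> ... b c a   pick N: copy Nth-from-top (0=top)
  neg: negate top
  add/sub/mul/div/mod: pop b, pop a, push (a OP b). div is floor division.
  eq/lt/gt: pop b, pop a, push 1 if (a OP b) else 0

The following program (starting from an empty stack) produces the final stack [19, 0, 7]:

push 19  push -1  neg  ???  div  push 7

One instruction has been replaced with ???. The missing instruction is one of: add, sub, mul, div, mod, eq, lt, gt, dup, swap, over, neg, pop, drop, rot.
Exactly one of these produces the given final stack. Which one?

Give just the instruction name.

Answer: over

Derivation:
Stack before ???: [19, 1]
Stack after ???:  [19, 1, 19]
The instruction that transforms [19, 1] -> [19, 1, 19] is: over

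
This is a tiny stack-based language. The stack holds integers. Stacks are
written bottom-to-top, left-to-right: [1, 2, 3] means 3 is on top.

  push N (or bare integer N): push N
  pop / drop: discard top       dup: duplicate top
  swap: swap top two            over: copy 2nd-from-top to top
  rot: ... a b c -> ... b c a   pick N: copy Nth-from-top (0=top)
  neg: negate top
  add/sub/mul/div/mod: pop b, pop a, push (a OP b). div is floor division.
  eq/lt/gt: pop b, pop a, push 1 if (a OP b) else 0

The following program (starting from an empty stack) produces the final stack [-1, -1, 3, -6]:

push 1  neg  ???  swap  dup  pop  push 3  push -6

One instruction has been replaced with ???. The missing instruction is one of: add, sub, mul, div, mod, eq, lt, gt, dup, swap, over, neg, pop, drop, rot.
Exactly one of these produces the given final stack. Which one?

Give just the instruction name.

Answer: dup

Derivation:
Stack before ???: [-1]
Stack after ???:  [-1, -1]
The instruction that transforms [-1] -> [-1, -1] is: dup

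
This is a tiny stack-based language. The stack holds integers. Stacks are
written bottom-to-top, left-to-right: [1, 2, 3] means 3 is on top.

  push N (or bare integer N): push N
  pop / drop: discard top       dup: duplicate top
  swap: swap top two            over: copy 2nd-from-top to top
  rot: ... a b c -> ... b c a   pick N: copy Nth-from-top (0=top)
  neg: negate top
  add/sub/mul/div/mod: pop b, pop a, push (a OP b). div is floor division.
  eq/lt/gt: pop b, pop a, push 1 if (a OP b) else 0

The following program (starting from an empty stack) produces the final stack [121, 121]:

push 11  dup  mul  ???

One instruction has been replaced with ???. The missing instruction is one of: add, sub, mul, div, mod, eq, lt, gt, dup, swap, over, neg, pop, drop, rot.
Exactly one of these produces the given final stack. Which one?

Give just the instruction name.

Answer: dup

Derivation:
Stack before ???: [121]
Stack after ???:  [121, 121]
The instruction that transforms [121] -> [121, 121] is: dup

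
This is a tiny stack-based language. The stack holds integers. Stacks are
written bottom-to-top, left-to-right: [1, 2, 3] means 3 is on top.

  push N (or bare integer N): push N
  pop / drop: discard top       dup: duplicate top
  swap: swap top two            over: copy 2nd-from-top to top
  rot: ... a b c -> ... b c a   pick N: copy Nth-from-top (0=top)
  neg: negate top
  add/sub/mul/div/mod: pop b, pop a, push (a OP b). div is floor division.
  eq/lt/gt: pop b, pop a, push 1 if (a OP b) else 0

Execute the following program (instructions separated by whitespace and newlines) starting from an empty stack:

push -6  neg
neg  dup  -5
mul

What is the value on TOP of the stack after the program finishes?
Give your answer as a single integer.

Answer: 30

Derivation:
After 'push -6': [-6]
After 'neg': [6]
After 'neg': [-6]
After 'dup': [-6, -6]
After 'push -5': [-6, -6, -5]
After 'mul': [-6, 30]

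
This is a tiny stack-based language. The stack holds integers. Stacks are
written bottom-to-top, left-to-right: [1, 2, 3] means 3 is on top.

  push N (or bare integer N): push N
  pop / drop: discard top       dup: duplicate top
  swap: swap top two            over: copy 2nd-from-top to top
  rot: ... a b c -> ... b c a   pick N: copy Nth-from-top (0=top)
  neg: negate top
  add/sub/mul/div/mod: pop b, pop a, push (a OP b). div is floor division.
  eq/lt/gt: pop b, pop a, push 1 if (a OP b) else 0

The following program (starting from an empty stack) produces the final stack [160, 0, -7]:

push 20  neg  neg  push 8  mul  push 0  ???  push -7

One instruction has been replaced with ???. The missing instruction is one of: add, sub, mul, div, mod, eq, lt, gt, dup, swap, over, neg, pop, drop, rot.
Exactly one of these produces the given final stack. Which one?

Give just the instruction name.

Answer: neg

Derivation:
Stack before ???: [160, 0]
Stack after ???:  [160, 0]
The instruction that transforms [160, 0] -> [160, 0] is: neg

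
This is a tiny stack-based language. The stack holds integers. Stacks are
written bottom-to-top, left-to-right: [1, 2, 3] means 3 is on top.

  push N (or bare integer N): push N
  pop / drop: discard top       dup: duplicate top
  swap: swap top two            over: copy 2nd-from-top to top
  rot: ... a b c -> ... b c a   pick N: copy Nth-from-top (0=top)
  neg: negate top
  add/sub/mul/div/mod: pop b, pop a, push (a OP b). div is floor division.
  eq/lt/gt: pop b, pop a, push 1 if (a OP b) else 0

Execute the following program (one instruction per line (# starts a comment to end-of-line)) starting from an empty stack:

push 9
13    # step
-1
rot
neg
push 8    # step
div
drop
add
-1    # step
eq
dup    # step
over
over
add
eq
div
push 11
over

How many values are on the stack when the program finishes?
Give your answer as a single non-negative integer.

Answer: 3

Derivation:
After 'push 9': stack = [9] (depth 1)
After 'push 13': stack = [9, 13] (depth 2)
After 'push -1': stack = [9, 13, -1] (depth 3)
After 'rot': stack = [13, -1, 9] (depth 3)
After 'neg': stack = [13, -1, -9] (depth 3)
After 'push 8': stack = [13, -1, -9, 8] (depth 4)
After 'div': stack = [13, -1, -2] (depth 3)
After 'drop': stack = [13, -1] (depth 2)
After 'add': stack = [12] (depth 1)
After 'push -1': stack = [12, -1] (depth 2)
After 'eq': stack = [0] (depth 1)
After 'dup': stack = [0, 0] (depth 2)
After 'over': stack = [0, 0, 0] (depth 3)
After 'over': stack = [0, 0, 0, 0] (depth 4)
After 'add': stack = [0, 0, 0] (depth 3)
After 'eq': stack = [0, 1] (depth 2)
After 'div': stack = [0] (depth 1)
After 'push 11': stack = [0, 11] (depth 2)
After 'over': stack = [0, 11, 0] (depth 3)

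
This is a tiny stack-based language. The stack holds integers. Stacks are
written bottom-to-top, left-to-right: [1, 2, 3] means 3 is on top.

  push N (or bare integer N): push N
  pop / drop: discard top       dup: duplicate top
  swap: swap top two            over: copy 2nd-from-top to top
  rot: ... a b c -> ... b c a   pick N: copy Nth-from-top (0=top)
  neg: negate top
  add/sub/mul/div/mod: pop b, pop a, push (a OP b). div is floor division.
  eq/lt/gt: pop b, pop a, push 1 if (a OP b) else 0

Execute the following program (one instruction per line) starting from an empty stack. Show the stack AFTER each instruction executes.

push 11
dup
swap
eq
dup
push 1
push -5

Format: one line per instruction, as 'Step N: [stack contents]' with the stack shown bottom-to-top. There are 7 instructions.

Step 1: [11]
Step 2: [11, 11]
Step 3: [11, 11]
Step 4: [1]
Step 5: [1, 1]
Step 6: [1, 1, 1]
Step 7: [1, 1, 1, -5]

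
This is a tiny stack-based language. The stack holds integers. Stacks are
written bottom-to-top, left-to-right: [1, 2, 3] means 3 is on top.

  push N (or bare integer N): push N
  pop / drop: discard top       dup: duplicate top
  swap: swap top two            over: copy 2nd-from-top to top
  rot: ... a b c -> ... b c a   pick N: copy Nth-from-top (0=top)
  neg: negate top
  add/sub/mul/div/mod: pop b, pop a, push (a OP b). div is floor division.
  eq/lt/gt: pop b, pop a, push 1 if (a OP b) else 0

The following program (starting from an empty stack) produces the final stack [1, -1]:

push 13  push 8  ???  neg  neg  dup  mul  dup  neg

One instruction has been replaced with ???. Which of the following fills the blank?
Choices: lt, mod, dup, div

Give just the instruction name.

Stack before ???: [13, 8]
Stack after ???:  [1]
Checking each choice:
  lt: produces [0, 0]
  mod: produces [25, -25]
  dup: produces [13, 8, 64, -64]
  div: MATCH


Answer: div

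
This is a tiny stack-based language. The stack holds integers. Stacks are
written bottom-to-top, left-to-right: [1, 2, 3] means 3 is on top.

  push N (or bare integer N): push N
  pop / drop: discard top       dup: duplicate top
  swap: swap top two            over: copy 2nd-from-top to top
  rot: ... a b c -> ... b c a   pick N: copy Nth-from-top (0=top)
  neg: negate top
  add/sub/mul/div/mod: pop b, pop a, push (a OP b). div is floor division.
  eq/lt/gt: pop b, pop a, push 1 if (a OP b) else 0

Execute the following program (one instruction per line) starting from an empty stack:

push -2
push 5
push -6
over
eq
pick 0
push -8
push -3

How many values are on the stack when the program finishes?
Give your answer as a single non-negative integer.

Answer: 6

Derivation:
After 'push -2': stack = [-2] (depth 1)
After 'push 5': stack = [-2, 5] (depth 2)
After 'push -6': stack = [-2, 5, -6] (depth 3)
After 'over': stack = [-2, 5, -6, 5] (depth 4)
After 'eq': stack = [-2, 5, 0] (depth 3)
After 'pick 0': stack = [-2, 5, 0, 0] (depth 4)
After 'push -8': stack = [-2, 5, 0, 0, -8] (depth 5)
After 'push -3': stack = [-2, 5, 0, 0, -8, -3] (depth 6)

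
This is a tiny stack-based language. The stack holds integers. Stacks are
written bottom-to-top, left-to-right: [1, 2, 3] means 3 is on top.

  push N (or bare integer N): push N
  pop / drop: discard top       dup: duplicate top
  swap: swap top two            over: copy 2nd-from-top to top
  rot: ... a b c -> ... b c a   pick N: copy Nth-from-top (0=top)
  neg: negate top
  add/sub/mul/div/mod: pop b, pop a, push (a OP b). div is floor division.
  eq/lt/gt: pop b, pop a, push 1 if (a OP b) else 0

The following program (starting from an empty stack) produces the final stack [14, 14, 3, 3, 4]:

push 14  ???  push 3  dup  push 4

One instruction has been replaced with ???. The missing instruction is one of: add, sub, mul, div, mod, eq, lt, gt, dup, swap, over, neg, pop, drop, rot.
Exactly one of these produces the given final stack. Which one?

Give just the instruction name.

Answer: dup

Derivation:
Stack before ???: [14]
Stack after ???:  [14, 14]
The instruction that transforms [14] -> [14, 14] is: dup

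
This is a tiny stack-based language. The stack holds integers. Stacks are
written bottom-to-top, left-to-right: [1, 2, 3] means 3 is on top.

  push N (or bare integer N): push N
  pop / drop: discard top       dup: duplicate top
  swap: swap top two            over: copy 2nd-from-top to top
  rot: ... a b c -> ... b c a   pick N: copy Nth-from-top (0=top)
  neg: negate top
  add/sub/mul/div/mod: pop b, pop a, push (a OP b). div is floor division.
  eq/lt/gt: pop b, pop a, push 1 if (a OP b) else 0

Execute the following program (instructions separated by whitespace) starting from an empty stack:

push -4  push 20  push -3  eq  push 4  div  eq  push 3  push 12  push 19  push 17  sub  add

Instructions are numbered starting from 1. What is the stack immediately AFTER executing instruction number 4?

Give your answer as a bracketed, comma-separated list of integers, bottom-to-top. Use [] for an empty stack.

Answer: [-4, 0]

Derivation:
Step 1 ('push -4'): [-4]
Step 2 ('push 20'): [-4, 20]
Step 3 ('push -3'): [-4, 20, -3]
Step 4 ('eq'): [-4, 0]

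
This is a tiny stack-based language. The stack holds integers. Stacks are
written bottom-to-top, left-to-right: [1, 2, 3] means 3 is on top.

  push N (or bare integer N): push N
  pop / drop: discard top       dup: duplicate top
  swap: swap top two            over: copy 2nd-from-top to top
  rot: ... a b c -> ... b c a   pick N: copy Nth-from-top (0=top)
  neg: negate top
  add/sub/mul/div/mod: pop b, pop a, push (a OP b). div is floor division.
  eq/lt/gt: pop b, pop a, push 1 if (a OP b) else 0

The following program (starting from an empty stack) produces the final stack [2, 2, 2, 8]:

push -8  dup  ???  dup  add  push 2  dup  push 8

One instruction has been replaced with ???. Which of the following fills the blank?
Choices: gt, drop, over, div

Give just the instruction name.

Stack before ???: [-8, -8]
Stack after ???:  [1]
Checking each choice:
  gt: produces [0, 2, 2, 8]
  drop: produces [-16, 2, 2, 8]
  over: produces [-8, -8, -16, 2, 2, 8]
  div: MATCH


Answer: div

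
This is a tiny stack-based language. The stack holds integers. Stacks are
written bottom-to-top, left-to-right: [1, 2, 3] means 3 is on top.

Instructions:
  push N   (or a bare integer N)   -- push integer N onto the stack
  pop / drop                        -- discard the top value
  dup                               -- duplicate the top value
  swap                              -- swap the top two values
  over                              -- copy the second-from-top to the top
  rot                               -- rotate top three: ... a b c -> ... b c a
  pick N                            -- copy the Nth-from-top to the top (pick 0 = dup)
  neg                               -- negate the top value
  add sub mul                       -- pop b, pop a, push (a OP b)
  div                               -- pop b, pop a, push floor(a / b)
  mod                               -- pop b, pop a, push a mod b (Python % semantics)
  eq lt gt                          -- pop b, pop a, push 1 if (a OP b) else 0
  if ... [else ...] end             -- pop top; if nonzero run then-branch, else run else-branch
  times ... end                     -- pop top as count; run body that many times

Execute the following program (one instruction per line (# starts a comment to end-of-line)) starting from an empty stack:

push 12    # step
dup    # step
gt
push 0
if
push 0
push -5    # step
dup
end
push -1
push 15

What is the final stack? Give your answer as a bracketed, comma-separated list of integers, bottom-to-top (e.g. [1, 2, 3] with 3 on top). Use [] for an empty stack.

Answer: [0, -1, 15]

Derivation:
After 'push 12': [12]
After 'dup': [12, 12]
After 'gt': [0]
After 'push 0': [0, 0]
After 'if': [0]
After 'push -1': [0, -1]
After 'push 15': [0, -1, 15]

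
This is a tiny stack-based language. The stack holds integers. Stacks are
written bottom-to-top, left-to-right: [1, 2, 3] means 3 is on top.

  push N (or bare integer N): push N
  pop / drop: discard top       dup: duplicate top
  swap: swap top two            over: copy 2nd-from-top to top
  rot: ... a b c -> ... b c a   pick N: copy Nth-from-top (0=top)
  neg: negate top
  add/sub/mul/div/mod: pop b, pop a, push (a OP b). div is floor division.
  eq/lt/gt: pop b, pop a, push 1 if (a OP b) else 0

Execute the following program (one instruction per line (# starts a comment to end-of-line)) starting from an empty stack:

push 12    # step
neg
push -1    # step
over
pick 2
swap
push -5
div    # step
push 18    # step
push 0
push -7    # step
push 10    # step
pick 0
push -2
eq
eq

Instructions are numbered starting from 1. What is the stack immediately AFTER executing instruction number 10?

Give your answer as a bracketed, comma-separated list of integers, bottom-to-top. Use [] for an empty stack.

Step 1 ('push 12'): [12]
Step 2 ('neg'): [-12]
Step 3 ('push -1'): [-12, -1]
Step 4 ('over'): [-12, -1, -12]
Step 5 ('pick 2'): [-12, -1, -12, -12]
Step 6 ('swap'): [-12, -1, -12, -12]
Step 7 ('push -5'): [-12, -1, -12, -12, -5]
Step 8 ('div'): [-12, -1, -12, 2]
Step 9 ('push 18'): [-12, -1, -12, 2, 18]
Step 10 ('push 0'): [-12, -1, -12, 2, 18, 0]

Answer: [-12, -1, -12, 2, 18, 0]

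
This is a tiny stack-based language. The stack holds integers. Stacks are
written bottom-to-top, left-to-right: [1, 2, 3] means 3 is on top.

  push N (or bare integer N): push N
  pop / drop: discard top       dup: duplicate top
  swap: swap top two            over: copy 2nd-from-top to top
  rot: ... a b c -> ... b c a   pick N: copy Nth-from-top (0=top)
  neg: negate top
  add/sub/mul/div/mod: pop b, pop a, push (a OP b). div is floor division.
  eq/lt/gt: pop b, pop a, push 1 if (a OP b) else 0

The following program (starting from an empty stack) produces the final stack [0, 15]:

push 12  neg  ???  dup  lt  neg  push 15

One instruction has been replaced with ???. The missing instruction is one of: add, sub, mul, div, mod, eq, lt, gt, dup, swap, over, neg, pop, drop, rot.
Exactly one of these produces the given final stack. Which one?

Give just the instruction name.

Stack before ???: [-12]
Stack after ???:  [12]
The instruction that transforms [-12] -> [12] is: neg

Answer: neg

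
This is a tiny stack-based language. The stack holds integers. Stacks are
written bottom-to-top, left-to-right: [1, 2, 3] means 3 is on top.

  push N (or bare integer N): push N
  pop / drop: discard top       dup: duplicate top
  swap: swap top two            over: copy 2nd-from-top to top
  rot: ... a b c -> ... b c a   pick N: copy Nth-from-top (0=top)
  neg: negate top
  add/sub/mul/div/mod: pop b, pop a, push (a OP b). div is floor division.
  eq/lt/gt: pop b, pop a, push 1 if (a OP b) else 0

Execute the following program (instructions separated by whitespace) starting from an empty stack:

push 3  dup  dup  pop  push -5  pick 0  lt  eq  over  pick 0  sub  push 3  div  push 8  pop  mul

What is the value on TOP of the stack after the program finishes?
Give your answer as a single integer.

After 'push 3': [3]
After 'dup': [3, 3]
After 'dup': [3, 3, 3]
After 'pop': [3, 3]
After 'push -5': [3, 3, -5]
After 'pick 0': [3, 3, -5, -5]
After 'lt': [3, 3, 0]
After 'eq': [3, 0]
After 'over': [3, 0, 3]
After 'pick 0': [3, 0, 3, 3]
After 'sub': [3, 0, 0]
After 'push 3': [3, 0, 0, 3]
After 'div': [3, 0, 0]
After 'push 8': [3, 0, 0, 8]
After 'pop': [3, 0, 0]
After 'mul': [3, 0]

Answer: 0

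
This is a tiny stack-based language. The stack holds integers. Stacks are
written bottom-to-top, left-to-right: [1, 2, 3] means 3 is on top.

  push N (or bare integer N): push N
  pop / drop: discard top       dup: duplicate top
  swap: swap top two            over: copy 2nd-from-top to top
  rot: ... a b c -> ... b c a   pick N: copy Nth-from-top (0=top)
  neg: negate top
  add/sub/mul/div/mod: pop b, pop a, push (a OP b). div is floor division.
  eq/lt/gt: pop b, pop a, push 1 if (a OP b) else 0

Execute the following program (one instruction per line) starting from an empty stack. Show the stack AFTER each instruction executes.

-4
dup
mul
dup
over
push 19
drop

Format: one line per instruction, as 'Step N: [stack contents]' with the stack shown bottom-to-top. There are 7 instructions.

Step 1: [-4]
Step 2: [-4, -4]
Step 3: [16]
Step 4: [16, 16]
Step 5: [16, 16, 16]
Step 6: [16, 16, 16, 19]
Step 7: [16, 16, 16]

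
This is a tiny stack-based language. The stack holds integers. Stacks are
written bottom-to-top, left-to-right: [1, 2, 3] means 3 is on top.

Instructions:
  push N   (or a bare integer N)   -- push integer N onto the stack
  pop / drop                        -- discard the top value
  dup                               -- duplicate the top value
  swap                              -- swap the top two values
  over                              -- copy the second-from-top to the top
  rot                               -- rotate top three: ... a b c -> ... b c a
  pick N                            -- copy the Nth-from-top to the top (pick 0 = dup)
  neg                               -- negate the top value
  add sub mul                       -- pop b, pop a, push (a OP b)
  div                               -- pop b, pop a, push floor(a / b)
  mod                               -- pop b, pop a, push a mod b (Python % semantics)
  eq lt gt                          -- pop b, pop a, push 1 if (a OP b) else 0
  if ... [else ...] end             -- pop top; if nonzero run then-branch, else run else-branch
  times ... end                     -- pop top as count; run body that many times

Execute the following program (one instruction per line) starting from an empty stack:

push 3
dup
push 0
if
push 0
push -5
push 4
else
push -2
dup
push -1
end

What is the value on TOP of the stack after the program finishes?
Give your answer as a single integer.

Answer: -1

Derivation:
After 'push 3': [3]
After 'dup': [3, 3]
After 'push 0': [3, 3, 0]
After 'if': [3, 3]
After 'push -2': [3, 3, -2]
After 'dup': [3, 3, -2, -2]
After 'push -1': [3, 3, -2, -2, -1]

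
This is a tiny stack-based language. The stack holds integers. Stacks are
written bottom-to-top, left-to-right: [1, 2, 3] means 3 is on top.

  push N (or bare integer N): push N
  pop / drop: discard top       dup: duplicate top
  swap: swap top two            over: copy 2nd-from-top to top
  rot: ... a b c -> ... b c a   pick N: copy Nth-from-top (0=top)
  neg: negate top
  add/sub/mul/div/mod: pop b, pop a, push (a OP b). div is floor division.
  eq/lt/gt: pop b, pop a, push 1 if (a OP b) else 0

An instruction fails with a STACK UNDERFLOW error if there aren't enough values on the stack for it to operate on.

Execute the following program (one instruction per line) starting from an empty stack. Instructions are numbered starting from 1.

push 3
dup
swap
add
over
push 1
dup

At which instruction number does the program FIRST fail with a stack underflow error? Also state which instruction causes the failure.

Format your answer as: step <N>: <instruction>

Step 1 ('push 3'): stack = [3], depth = 1
Step 2 ('dup'): stack = [3, 3], depth = 2
Step 3 ('swap'): stack = [3, 3], depth = 2
Step 4 ('add'): stack = [6], depth = 1
Step 5 ('over'): needs 2 value(s) but depth is 1 — STACK UNDERFLOW

Answer: step 5: over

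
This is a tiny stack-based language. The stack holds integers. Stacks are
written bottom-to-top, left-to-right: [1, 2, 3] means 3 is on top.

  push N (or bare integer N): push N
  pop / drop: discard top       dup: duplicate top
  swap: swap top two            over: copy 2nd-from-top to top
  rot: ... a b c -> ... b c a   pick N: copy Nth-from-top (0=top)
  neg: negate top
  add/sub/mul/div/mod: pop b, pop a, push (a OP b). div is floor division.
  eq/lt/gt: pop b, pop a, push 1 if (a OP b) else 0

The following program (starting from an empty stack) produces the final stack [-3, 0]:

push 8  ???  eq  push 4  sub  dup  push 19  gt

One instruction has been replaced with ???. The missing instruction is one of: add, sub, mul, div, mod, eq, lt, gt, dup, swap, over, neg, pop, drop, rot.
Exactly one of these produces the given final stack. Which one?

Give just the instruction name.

Answer: dup

Derivation:
Stack before ???: [8]
Stack after ???:  [8, 8]
The instruction that transforms [8] -> [8, 8] is: dup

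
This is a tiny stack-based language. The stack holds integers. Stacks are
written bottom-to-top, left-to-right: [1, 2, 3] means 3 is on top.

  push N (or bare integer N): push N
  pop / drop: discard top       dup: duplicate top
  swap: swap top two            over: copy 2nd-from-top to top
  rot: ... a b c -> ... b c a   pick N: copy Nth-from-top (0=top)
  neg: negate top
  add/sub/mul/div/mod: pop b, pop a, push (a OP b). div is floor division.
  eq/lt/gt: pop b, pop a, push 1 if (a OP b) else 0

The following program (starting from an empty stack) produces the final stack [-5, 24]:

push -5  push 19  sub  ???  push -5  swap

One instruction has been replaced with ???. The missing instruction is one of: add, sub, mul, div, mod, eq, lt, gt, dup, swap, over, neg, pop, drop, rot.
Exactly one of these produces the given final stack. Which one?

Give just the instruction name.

Stack before ???: [-24]
Stack after ???:  [24]
The instruction that transforms [-24] -> [24] is: neg

Answer: neg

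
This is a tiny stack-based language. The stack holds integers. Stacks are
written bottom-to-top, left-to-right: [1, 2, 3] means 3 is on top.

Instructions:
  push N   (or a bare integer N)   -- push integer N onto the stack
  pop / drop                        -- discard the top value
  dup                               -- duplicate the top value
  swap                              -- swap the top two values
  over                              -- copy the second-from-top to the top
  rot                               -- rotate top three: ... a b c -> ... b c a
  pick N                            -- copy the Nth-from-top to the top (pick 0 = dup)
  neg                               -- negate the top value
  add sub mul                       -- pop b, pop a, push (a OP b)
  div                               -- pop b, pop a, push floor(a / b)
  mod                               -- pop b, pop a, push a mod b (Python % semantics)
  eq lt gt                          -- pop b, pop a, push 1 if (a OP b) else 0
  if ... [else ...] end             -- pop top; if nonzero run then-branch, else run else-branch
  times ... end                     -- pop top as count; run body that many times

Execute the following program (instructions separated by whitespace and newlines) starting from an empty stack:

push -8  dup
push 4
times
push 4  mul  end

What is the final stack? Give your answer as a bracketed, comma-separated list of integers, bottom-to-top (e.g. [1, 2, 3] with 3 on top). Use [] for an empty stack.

After 'push -8': [-8]
After 'dup': [-8, -8]
After 'push 4': [-8, -8, 4]
After 'times': [-8, -8]
After 'push 4': [-8, -8, 4]
After 'mul': [-8, -32]
After 'push 4': [-8, -32, 4]
After 'mul': [-8, -128]
After 'push 4': [-8, -128, 4]
After 'mul': [-8, -512]
After 'push 4': [-8, -512, 4]
After 'mul': [-8, -2048]

Answer: [-8, -2048]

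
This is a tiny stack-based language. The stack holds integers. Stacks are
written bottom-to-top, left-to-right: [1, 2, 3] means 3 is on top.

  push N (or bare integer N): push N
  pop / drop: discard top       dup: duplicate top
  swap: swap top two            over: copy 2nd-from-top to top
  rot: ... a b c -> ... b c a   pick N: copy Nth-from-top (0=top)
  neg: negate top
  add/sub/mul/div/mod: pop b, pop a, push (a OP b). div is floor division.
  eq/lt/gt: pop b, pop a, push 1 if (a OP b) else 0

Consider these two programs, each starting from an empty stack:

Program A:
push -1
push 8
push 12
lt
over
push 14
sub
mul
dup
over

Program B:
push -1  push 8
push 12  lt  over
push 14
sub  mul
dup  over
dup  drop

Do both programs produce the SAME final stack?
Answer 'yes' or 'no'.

Program A trace:
  After 'push -1': [-1]
  After 'push 8': [-1, 8]
  After 'push 12': [-1, 8, 12]
  After 'lt': [-1, 1]
  After 'over': [-1, 1, -1]
  After 'push 14': [-1, 1, -1, 14]
  After 'sub': [-1, 1, -15]
  After 'mul': [-1, -15]
  After 'dup': [-1, -15, -15]
  After 'over': [-1, -15, -15, -15]
Program A final stack: [-1, -15, -15, -15]

Program B trace:
  After 'push -1': [-1]
  After 'push 8': [-1, 8]
  After 'push 12': [-1, 8, 12]
  After 'lt': [-1, 1]
  After 'over': [-1, 1, -1]
  After 'push 14': [-1, 1, -1, 14]
  After 'sub': [-1, 1, -15]
  After 'mul': [-1, -15]
  After 'dup': [-1, -15, -15]
  After 'over': [-1, -15, -15, -15]
  After 'dup': [-1, -15, -15, -15, -15]
  After 'drop': [-1, -15, -15, -15]
Program B final stack: [-1, -15, -15, -15]
Same: yes

Answer: yes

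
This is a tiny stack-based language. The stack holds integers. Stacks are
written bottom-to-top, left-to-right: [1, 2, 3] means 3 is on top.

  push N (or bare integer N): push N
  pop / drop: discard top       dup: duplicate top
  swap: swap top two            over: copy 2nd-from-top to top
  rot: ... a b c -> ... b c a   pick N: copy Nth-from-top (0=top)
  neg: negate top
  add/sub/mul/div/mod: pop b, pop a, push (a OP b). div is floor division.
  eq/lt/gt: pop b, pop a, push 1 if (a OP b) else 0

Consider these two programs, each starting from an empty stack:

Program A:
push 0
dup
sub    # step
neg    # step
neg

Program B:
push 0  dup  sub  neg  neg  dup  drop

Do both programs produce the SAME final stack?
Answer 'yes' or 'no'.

Answer: yes

Derivation:
Program A trace:
  After 'push 0': [0]
  After 'dup': [0, 0]
  After 'sub': [0]
  After 'neg': [0]
  After 'neg': [0]
Program A final stack: [0]

Program B trace:
  After 'push 0': [0]
  After 'dup': [0, 0]
  After 'sub': [0]
  After 'neg': [0]
  After 'neg': [0]
  After 'dup': [0, 0]
  After 'drop': [0]
Program B final stack: [0]
Same: yes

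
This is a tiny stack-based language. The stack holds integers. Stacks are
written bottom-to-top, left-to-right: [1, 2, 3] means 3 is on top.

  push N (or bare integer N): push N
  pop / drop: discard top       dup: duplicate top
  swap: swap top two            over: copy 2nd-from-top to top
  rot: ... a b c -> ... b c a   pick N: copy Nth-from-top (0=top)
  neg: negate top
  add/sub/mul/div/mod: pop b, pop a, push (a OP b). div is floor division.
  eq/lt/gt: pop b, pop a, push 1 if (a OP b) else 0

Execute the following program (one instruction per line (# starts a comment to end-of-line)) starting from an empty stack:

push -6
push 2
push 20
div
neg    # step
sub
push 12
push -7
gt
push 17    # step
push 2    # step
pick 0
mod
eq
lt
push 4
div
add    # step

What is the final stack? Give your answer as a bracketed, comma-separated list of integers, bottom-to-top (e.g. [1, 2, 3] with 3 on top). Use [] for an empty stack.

After 'push -6': [-6]
After 'push 2': [-6, 2]
After 'push 20': [-6, 2, 20]
After 'div': [-6, 0]
After 'neg': [-6, 0]
After 'sub': [-6]
After 'push 12': [-6, 12]
After 'push -7': [-6, 12, -7]
After 'gt': [-6, 1]
After 'push 17': [-6, 1, 17]
After 'push 2': [-6, 1, 17, 2]
After 'pick 0': [-6, 1, 17, 2, 2]
After 'mod': [-6, 1, 17, 0]
After 'eq': [-6, 1, 0]
After 'lt': [-6, 0]
After 'push 4': [-6, 0, 4]
After 'div': [-6, 0]
After 'add': [-6]

Answer: [-6]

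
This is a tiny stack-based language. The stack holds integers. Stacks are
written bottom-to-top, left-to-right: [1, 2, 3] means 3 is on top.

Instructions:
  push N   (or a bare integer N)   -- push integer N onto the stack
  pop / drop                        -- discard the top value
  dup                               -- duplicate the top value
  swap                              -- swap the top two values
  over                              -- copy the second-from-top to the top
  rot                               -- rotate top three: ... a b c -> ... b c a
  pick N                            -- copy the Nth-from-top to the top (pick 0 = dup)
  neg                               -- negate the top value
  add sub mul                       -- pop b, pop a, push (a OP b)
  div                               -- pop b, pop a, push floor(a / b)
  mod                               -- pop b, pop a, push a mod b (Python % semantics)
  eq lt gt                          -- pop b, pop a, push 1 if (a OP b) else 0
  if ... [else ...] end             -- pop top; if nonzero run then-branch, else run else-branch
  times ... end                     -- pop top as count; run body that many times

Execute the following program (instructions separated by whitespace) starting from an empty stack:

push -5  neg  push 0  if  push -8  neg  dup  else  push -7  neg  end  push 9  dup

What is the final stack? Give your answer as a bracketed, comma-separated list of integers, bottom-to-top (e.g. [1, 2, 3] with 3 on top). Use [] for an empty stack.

Answer: [5, 7, 9, 9]

Derivation:
After 'push -5': [-5]
After 'neg': [5]
After 'push 0': [5, 0]
After 'if': [5]
After 'push -7': [5, -7]
After 'neg': [5, 7]
After 'push 9': [5, 7, 9]
After 'dup': [5, 7, 9, 9]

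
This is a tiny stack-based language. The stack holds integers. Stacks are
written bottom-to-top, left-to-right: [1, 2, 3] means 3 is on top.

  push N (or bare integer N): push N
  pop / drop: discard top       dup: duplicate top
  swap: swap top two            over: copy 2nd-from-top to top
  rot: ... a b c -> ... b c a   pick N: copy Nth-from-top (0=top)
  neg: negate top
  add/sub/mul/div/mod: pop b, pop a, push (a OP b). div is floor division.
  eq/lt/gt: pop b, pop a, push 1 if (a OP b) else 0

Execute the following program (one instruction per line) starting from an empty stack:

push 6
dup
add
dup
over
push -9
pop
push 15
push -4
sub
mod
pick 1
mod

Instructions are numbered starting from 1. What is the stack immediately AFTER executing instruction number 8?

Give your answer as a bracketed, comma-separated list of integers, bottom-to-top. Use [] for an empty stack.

Answer: [12, 12, 12, 15]

Derivation:
Step 1 ('push 6'): [6]
Step 2 ('dup'): [6, 6]
Step 3 ('add'): [12]
Step 4 ('dup'): [12, 12]
Step 5 ('over'): [12, 12, 12]
Step 6 ('push -9'): [12, 12, 12, -9]
Step 7 ('pop'): [12, 12, 12]
Step 8 ('push 15'): [12, 12, 12, 15]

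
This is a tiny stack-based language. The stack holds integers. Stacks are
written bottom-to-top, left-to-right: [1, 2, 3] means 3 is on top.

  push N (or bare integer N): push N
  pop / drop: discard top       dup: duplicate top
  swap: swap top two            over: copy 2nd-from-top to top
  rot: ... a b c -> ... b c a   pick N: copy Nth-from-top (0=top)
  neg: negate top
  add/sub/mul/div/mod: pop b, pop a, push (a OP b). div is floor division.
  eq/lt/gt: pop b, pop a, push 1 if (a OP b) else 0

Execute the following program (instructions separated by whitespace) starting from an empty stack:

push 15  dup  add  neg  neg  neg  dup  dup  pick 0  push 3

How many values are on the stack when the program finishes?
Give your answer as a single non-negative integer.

After 'push 15': stack = [15] (depth 1)
After 'dup': stack = [15, 15] (depth 2)
After 'add': stack = [30] (depth 1)
After 'neg': stack = [-30] (depth 1)
After 'neg': stack = [30] (depth 1)
After 'neg': stack = [-30] (depth 1)
After 'dup': stack = [-30, -30] (depth 2)
After 'dup': stack = [-30, -30, -30] (depth 3)
After 'pick 0': stack = [-30, -30, -30, -30] (depth 4)
After 'push 3': stack = [-30, -30, -30, -30, 3] (depth 5)

Answer: 5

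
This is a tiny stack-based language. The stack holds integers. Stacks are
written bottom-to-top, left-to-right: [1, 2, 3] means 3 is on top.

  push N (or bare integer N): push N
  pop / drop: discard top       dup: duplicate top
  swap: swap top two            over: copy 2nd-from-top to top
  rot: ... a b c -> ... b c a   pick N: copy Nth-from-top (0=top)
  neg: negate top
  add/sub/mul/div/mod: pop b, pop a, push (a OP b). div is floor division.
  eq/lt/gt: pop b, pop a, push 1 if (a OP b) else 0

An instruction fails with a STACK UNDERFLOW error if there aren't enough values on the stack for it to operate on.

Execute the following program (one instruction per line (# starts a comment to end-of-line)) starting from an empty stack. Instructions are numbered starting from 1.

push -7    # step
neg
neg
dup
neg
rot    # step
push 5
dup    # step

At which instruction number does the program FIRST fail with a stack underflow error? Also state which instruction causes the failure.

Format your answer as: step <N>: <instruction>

Answer: step 6: rot

Derivation:
Step 1 ('push -7'): stack = [-7], depth = 1
Step 2 ('neg'): stack = [7], depth = 1
Step 3 ('neg'): stack = [-7], depth = 1
Step 4 ('dup'): stack = [-7, -7], depth = 2
Step 5 ('neg'): stack = [-7, 7], depth = 2
Step 6 ('rot'): needs 3 value(s) but depth is 2 — STACK UNDERFLOW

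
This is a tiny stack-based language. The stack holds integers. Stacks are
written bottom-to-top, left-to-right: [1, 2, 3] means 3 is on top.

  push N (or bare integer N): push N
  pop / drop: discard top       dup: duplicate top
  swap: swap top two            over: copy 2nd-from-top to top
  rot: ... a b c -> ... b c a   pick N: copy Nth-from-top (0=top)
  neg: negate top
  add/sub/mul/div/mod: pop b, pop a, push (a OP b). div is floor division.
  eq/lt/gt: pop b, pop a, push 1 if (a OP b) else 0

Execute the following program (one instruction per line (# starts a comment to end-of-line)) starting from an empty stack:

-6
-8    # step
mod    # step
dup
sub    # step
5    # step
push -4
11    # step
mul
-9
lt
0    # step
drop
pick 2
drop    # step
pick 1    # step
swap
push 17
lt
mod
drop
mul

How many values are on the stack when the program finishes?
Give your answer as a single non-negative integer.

Answer: 1

Derivation:
After 'push -6': stack = [-6] (depth 1)
After 'push -8': stack = [-6, -8] (depth 2)
After 'mod': stack = [-6] (depth 1)
After 'dup': stack = [-6, -6] (depth 2)
After 'sub': stack = [0] (depth 1)
After 'push 5': stack = [0, 5] (depth 2)
After 'push -4': stack = [0, 5, -4] (depth 3)
After 'push 11': stack = [0, 5, -4, 11] (depth 4)
After 'mul': stack = [0, 5, -44] (depth 3)
After 'push -9': stack = [0, 5, -44, -9] (depth 4)
  ...
After 'drop': stack = [0, 5, 1] (depth 3)
After 'pick 2': stack = [0, 5, 1, 0] (depth 4)
After 'drop': stack = [0, 5, 1] (depth 3)
After 'pick 1': stack = [0, 5, 1, 5] (depth 4)
After 'swap': stack = [0, 5, 5, 1] (depth 4)
After 'push 17': stack = [0, 5, 5, 1, 17] (depth 5)
After 'lt': stack = [0, 5, 5, 1] (depth 4)
After 'mod': stack = [0, 5, 0] (depth 3)
After 'drop': stack = [0, 5] (depth 2)
After 'mul': stack = [0] (depth 1)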